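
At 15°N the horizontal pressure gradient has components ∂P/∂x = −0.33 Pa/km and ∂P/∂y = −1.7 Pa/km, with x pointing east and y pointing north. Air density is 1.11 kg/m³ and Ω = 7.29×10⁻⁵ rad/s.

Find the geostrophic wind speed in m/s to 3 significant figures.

41.3 m/s

Coriolis parameter at 15°N:
f = 2Ω sin φ = 2 × 7.29×10⁻⁵ × sin 15° = 3.77×10⁻⁵ s⁻¹
Component geostrophic relations (x east, y north):
u_g = −(1/(fρ)) ∂P/∂y,  v_g = (1/(fρ)) ∂P/∂x
u_g = −(−1.7×10⁻³)/(3.77×10⁻⁵ × 1.11) = 40.6 m/s;  v_g = (−0.33×10⁻³)/(3.77×10⁻⁵ × 1.11) = −7.88 m/s
|V_g| = √(u_g² + v_g²) = 41.3 m/s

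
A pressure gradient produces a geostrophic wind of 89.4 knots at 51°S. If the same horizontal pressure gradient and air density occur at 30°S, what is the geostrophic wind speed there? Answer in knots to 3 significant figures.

With the same pressure gradient and density, V_g ∝ 1/f ∝ 1/sin φ.
V₂ = V₁ · sin φ₁ / sin φ₂ = 89.4 × sin 51° / sin 30°
V₂ = 89.4 × 0.7771/0.5000 = 139 knots

139 knots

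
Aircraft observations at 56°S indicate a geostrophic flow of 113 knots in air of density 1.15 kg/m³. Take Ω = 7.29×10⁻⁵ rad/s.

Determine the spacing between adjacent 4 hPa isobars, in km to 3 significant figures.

Coriolis parameter at 56°S:
f = 2Ω sin φ = 2 × 7.29×10⁻⁵ × sin 56° = 1.21×10⁻⁴ s⁻¹
Wind speed in SI: 113 knots = 58.1 m/s
Geostrophic balance rearranged: |∂P/∂n| = f ρ V_g
|∂P/∂n| = 1.21×10⁻⁴ × 1.15 × 58.1 = 8.08×10⁻³ Pa/m
Isobar spacing: Δn = ΔP/|∂P/∂n| = 400 Pa / 8.08×10⁻³ Pa/m = 49501 m ≈ 49.5 km

49.5 km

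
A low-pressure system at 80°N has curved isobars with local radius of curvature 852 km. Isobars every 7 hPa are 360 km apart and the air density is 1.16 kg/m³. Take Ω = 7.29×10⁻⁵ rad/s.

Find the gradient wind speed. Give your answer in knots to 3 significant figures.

20.9 knots

Coriolis parameter at 80°N:
f = 2Ω sin φ = 2 × 7.29×10⁻⁵ × sin 80° = 1.44×10⁻⁴ s⁻¹
Pressure gradient: |∂P/∂n| = 700 Pa / 360000 m = 1.94×10⁻³ Pa/m
Geostrophic speed: V_g = |∂P/∂n|/(fρ) = 1.94×10⁻³/(1.44×10⁻⁴ × 1.16) = 11.7 m/s
Around a low, centrifugal force acts outward with Coriolis, so pressure-gradient force balances both:
(1/ρ)|∂P/∂n| = fV + V²/R  →  V² + fR·V − fR·V_g = 0
With fR = 1.44×10⁻⁴ × 852×10³ m = 122 m/s:
V = [−fR + √((fR)² + 4 fR V_g)]/2 = [−122 + √(122² + 4×122×11.7)]/2 = 10.7 m/s
Subgeostrophic (V < V_g = 11.7 m/s), as expected around a low.
Converting: 10.7 m/s × 1.944 = 20.9 knots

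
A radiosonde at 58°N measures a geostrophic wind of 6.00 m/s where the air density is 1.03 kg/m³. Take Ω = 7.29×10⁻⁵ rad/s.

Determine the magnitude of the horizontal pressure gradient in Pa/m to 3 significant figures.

Coriolis parameter at 58°N:
f = 2Ω sin φ = 2 × 7.29×10⁻⁵ × sin 58° = 1.24×10⁻⁴ s⁻¹
Geostrophic balance rearranged: |∂P/∂n| = f ρ V_g
|∂P/∂n| = 1.24×10⁻⁴ × 1.03 × 6.00 = 7.64×10⁻⁴ Pa/m

7.64×10⁻⁴ Pa/m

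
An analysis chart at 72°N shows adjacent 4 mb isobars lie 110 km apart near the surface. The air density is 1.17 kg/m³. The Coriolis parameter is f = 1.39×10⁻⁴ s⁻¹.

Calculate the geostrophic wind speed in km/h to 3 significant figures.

Pressure gradient: |∂P/∂n| = 400 Pa / 110000 m = 3.64×10⁻³ Pa/m
Geostrophic balance (pressure-gradient force = Coriolis force):
V_g = (1/(fρ)) |∂P/∂n| = 3.64×10⁻³ / (1.39×10⁻⁴ × 1.17) = 22.4 m/s
Converting: 22.4 m/s × 3.6 = 80.5 km/h

80.5 km/h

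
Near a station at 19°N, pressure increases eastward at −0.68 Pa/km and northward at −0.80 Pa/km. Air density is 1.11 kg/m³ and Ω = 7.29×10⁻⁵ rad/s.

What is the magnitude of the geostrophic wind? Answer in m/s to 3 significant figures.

19.9 m/s

Coriolis parameter at 19°N:
f = 2Ω sin φ = 2 × 7.29×10⁻⁵ × sin 19° = 4.75×10⁻⁵ s⁻¹
Component geostrophic relations (x east, y north):
u_g = −(1/(fρ)) ∂P/∂y,  v_g = (1/(fρ)) ∂P/∂x
u_g = −(−0.80×10⁻³)/(4.75×10⁻⁵ × 1.11) = 15.2 m/s;  v_g = (−0.68×10⁻³)/(4.75×10⁻⁵ × 1.11) = −12.9 m/s
|V_g| = √(u_g² + v_g²) = 19.9 m/s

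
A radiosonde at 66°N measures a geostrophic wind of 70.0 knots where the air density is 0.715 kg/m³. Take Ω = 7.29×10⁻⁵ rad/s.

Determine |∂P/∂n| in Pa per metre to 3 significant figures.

3.43×10⁻³ Pa/m

Coriolis parameter at 66°N:
f = 2Ω sin φ = 2 × 7.29×10⁻⁵ × sin 66° = 1.33×10⁻⁴ s⁻¹
Wind speed in SI: 70.0 knots = 36.0 m/s
Geostrophic balance rearranged: |∂P/∂n| = f ρ V_g
|∂P/∂n| = 1.33×10⁻⁴ × 0.715 × 36.0 = 3.43×10⁻³ Pa/m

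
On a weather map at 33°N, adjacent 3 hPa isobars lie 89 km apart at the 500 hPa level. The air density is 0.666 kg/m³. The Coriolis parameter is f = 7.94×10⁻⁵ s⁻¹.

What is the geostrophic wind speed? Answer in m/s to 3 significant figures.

63.7 m/s

Pressure gradient: |∂P/∂n| = 300 Pa / 89000 m = 3.37×10⁻³ Pa/m
Geostrophic balance (pressure-gradient force = Coriolis force):
V_g = (1/(fρ)) |∂P/∂n| = 3.37×10⁻³ / (7.94×10⁻⁵ × 0.666) = 63.7 m/s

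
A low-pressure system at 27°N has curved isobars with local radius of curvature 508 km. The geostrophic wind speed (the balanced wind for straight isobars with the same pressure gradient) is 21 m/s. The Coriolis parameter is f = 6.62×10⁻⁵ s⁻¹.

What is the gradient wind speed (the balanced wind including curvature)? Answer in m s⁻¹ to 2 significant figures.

Around a low, centrifugal force acts outward with Coriolis, so pressure-gradient force balances both:
(1/ρ)|∂P/∂n| = fV + V²/R  →  V² + fR·V − fR·V_g = 0
With fR = 6.62×10⁻⁵ × 508×10³ m = 33.6 m/s:
V = [−fR + √((fR)² + 4 fR V_g)]/2 = [−33.6 + √(33.6² + 4×33.6×21)]/2 = 14.6 m/s
Subgeostrophic (V < V_g = 21 m/s), as expected around a low.

15 m s⁻¹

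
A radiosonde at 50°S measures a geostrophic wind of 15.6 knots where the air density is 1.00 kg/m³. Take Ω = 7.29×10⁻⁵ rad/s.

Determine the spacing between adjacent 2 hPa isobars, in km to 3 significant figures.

Coriolis parameter at 50°S:
f = 2Ω sin φ = 2 × 7.29×10⁻⁵ × sin 50° = 1.12×10⁻⁴ s⁻¹
Wind speed in SI: 15.6 knots = 8.03 m/s
Geostrophic balance rearranged: |∂P/∂n| = f ρ V_g
|∂P/∂n| = 1.12×10⁻⁴ × 1.00 × 8.03 = 8.96×10⁻⁴ Pa/m
Isobar spacing: Δn = ΔP/|∂P/∂n| = 200 Pa / 8.96×10⁻⁴ Pa/m = 223129 m ≈ 223 km

223 km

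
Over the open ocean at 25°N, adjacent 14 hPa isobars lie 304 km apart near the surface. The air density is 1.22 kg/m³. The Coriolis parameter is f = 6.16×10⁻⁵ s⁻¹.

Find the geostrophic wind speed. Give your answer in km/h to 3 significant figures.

Pressure gradient: |∂P/∂n| = 1400 Pa / 304000 m = 4.61×10⁻³ Pa/m
Geostrophic balance (pressure-gradient force = Coriolis force):
V_g = (1/(fρ)) |∂P/∂n| = 4.61×10⁻³ / (6.16×10⁻⁵ × 1.22) = 61.3 m/s
Converting: 61.3 m/s × 3.6 = 221 km/h

221 km/h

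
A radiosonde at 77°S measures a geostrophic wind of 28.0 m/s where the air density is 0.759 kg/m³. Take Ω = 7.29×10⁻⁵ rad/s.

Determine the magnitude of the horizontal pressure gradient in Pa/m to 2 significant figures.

3.0×10⁻³ Pa/m

Coriolis parameter at 77°S:
f = 2Ω sin φ = 2 × 7.29×10⁻⁵ × sin 77° = 1.42×10⁻⁴ s⁻¹
Geostrophic balance rearranged: |∂P/∂n| = f ρ V_g
|∂P/∂n| = 1.42×10⁻⁴ × 0.759 × 28.0 = 3.02×10⁻³ Pa/m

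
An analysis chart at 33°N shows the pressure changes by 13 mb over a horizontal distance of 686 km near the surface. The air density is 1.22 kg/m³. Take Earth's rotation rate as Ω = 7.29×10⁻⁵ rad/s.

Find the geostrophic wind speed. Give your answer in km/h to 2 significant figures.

Coriolis parameter at 33°N:
f = 2Ω sin φ = 2 × 7.29×10⁻⁵ × sin 33° = 7.94×10⁻⁵ s⁻¹
Pressure gradient: |∂P/∂n| = 1300 Pa / 686000 m = 1.90×10⁻³ Pa/m
Geostrophic balance (pressure-gradient force = Coriolis force):
V_g = (1/(fρ)) |∂P/∂n| = 1.90×10⁻³ / (7.94×10⁻⁵ × 1.22) = 19.6 m/s
Converting: 19.6 m/s × 3.6 = 70 km/h

70 km/h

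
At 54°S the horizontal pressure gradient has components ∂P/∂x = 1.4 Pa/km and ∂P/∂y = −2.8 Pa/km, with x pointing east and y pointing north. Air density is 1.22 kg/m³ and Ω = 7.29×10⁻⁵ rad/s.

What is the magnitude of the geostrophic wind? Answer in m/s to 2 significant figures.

Coriolis parameter at 54°S:
f = 2Ω sin φ = 2 × 7.29×10⁻⁵ × sin 54° = 1.18×10⁻⁴ s⁻¹
In the Southern Hemisphere f is negative: f = −1.18×10⁻⁴ s⁻¹.
Component geostrophic relations (x east, y north):
u_g = −(1/(fρ)) ∂P/∂y,  v_g = (1/(fρ)) ∂P/∂x
u_g = −(−2.8×10⁻³)/(−1.18×10⁻⁴ × 1.22) = −19.5 m/s;  v_g = (1.4×10⁻³)/(−1.18×10⁻⁴ × 1.22) = −9.73 m/s
|V_g| = √(u_g² + v_g²) = 21.8 m/s

22 m/s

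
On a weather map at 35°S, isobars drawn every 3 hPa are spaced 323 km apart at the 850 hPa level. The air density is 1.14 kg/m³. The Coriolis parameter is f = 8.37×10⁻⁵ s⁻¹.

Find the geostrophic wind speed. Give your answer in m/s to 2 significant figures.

Pressure gradient: |∂P/∂n| = 300 Pa / 323000 m = 9.29×10⁻⁴ Pa/m
Geostrophic balance (pressure-gradient force = Coriolis force):
V_g = (1/(fρ)) |∂P/∂n| = 9.29×10⁻⁴ / (8.37×10⁻⁵ × 1.14) = 9.73 m/s

9.7 m/s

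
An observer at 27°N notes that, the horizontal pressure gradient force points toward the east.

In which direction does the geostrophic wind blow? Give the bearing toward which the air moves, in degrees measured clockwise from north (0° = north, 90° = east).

The pressure-gradient force points toward the east (bearing 090°).
Geostrophic balance: in the Northern Hemisphere the Coriolis force deflects motion to the right, so the geostrophic wind blows 90° to the right of the pressure-gradient force (low pressure on the left).
Rotating 090° by 90° clockwise gives 180° — the wind blows toward the south.

180°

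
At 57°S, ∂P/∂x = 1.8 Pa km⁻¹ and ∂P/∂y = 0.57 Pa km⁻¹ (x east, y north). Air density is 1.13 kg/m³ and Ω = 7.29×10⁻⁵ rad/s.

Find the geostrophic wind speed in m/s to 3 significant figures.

13.7 m/s

Coriolis parameter at 57°S:
f = 2Ω sin φ = 2 × 7.29×10⁻⁵ × sin 57° = 1.22×10⁻⁴ s⁻¹
In the Southern Hemisphere f is negative: f = −1.22×10⁻⁴ s⁻¹.
Component geostrophic relations (x east, y north):
u_g = −(1/(fρ)) ∂P/∂y,  v_g = (1/(fρ)) ∂P/∂x
u_g = −(0.57×10⁻³)/(−1.22×10⁻⁴ × 1.13) = 4.13 m/s;  v_g = (1.8×10⁻³)/(−1.22×10⁻⁴ × 1.13) = −13.0 m/s
|V_g| = √(u_g² + v_g²) = 13.7 m/s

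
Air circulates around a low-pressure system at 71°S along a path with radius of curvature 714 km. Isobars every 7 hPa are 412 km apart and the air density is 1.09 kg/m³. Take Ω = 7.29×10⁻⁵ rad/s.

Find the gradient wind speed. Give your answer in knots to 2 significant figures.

20 knots

Coriolis parameter at 71°S:
f = 2Ω sin φ = 2 × 7.29×10⁻⁵ × sin 71° = 1.38×10⁻⁴ s⁻¹
Pressure gradient: |∂P/∂n| = 700 Pa / 412000 m = 1.70×10⁻³ Pa/m
Geostrophic speed: V_g = |∂P/∂n|/(fρ) = 1.70×10⁻³/(1.38×10⁻⁴ × 1.09) = 11.3 m/s
Around a low, centrifugal force acts outward with Coriolis, so pressure-gradient force balances both:
(1/ρ)|∂P/∂n| = fV + V²/R  →  V² + fR·V − fR·V_g = 0
With fR = 1.38×10⁻⁴ × 714×10³ m = 98.4 m/s:
V = [−fR + √((fR)² + 4 fR V_g)]/2 = [−98.4 + √(98.4² + 4×98.4×11.3)]/2 = 10.2 m/s
Subgeostrophic (V < V_g = 11.3 m/s), as expected around a low.
Converting: 10.2 m/s × 1.944 = 20 knots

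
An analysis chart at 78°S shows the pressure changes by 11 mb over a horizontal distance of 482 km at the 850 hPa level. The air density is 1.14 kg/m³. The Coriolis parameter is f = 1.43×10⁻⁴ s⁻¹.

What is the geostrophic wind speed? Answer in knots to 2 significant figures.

Pressure gradient: |∂P/∂n| = 1100 Pa / 482000 m = 2.28×10⁻³ Pa/m
Geostrophic balance (pressure-gradient force = Coriolis force):
V_g = (1/(fρ)) |∂P/∂n| = 2.28×10⁻³ / (1.43×10⁻⁴ × 1.14) = 14.0 m/s
Converting: 14.0 m/s × 1.944 = 27 knots

27 knots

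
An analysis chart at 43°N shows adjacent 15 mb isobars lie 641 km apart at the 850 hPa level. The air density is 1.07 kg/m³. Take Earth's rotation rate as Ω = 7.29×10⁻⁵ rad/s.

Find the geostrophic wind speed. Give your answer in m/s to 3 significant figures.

22.0 m/s

Coriolis parameter at 43°N:
f = 2Ω sin φ = 2 × 7.29×10⁻⁵ × sin 43° = 9.94×10⁻⁵ s⁻¹
Pressure gradient: |∂P/∂n| = 1500 Pa / 641000 m = 2.34×10⁻³ Pa/m
Geostrophic balance (pressure-gradient force = Coriolis force):
V_g = (1/(fρ)) |∂P/∂n| = 2.34×10⁻³ / (9.94×10⁻⁵ × 1.07) = 22.0 m/s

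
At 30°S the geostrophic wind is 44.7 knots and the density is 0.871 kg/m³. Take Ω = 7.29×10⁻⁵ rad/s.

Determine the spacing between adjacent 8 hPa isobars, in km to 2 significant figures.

550 km

Coriolis parameter at 30°S:
f = 2Ω sin φ = 2 × 7.29×10⁻⁵ × sin 30° = 7.29×10⁻⁵ s⁻¹
Wind speed in SI: 44.7 knots = 23.0 m/s
Geostrophic balance rearranged: |∂P/∂n| = f ρ V_g
|∂P/∂n| = 7.29×10⁻⁵ × 0.871 × 23.0 = 1.46×10⁻³ Pa/m
Isobar spacing: Δn = ΔP/|∂P/∂n| = 800 Pa / 1.46×10⁻³ Pa/m = 547897 m ≈ 550 km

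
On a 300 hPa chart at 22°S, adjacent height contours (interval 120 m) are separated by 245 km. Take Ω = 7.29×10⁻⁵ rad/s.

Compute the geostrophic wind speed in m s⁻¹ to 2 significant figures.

Coriolis parameter at 22°S:
f = 2Ω sin φ = 2 × 7.29×10⁻⁵ × sin 22° = 5.46×10⁻⁵ s⁻¹
Height gradient: |∂Z/∂n| = 120 m / 245000 m = 4.90×10⁻⁴
On a pressure surface, geostrophic balance gives V_g = (g/f)|∂Z/∂n|:
V_g = 9.81 × 4.90×10⁻⁴ / 5.46×10⁻⁵ = 88.0 m/s

88 m s⁻¹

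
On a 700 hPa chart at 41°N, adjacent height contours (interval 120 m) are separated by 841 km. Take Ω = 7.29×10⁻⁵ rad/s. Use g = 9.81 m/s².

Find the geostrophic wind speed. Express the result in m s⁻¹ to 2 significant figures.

Coriolis parameter at 41°N:
f = 2Ω sin φ = 2 × 7.29×10⁻⁵ × sin 41° = 9.57×10⁻⁵ s⁻¹
Height gradient: |∂Z/∂n| = 120 m / 841000 m = 1.43×10⁻⁴
On a pressure surface, geostrophic balance gives V_g = (g/f)|∂Z/∂n|:
V_g = 9.81 × 1.43×10⁻⁴ / 9.57×10⁻⁵ = 14.6 m/s

15 m s⁻¹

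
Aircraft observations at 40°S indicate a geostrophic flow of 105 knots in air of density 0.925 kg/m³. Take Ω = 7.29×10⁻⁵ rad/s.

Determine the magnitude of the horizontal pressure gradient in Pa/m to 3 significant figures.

Coriolis parameter at 40°S:
f = 2Ω sin φ = 2 × 7.29×10⁻⁵ × sin 40° = 9.37×10⁻⁵ s⁻¹
Wind speed in SI: 105 knots = 54.0 m/s
Geostrophic balance rearranged: |∂P/∂n| = f ρ V_g
|∂P/∂n| = 9.37×10⁻⁵ × 0.925 × 54.0 = 4.68×10⁻³ Pa/m

4.68×10⁻³ Pa/m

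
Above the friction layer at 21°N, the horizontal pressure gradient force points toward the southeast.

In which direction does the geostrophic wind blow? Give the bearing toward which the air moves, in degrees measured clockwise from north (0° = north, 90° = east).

225°

The pressure-gradient force points toward the southeast (bearing 135°).
Geostrophic balance: in the Northern Hemisphere the Coriolis force deflects motion to the right, so the geostrophic wind blows 90° to the right of the pressure-gradient force (low pressure on the left).
Rotating 135° by 90° clockwise gives 225° — the wind blows toward the southwest.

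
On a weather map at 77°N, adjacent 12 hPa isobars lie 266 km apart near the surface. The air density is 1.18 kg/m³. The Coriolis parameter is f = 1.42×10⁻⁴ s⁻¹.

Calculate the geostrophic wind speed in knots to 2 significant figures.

52 knots

Pressure gradient: |∂P/∂n| = 1200 Pa / 266000 m = 4.51×10⁻³ Pa/m
Geostrophic balance (pressure-gradient force = Coriolis force):
V_g = (1/(fρ)) |∂P/∂n| = 4.51×10⁻³ / (1.42×10⁻⁴ × 1.18) = 26.9 m/s
Converting: 26.9 m/s × 1.944 = 52 knots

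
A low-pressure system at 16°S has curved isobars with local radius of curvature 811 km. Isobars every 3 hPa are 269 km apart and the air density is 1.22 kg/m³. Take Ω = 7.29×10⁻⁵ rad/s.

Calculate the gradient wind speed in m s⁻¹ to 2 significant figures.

Coriolis parameter at 16°S:
f = 2Ω sin φ = 2 × 7.29×10⁻⁵ × sin 16° = 4.02×10⁻⁵ s⁻¹
Pressure gradient: |∂P/∂n| = 300 Pa / 269000 m = 1.12×10⁻³ Pa/m
Geostrophic speed: V_g = |∂P/∂n|/(fρ) = 1.12×10⁻³/(4.02×10⁻⁵ × 1.22) = 22.7 m/s
Around a low, centrifugal force acts outward with Coriolis, so pressure-gradient force balances both:
(1/ρ)|∂P/∂n| = fV + V²/R  →  V² + fR·V − fR·V_g = 0
With fR = 4.02×10⁻⁵ × 811×10³ m = 32.6 m/s:
V = [−fR + √((fR)² + 4 fR V_g)]/2 = [−32.6 + √(32.6² + 4×32.6×22.7)]/2 = 15.4 m/s
Subgeostrophic (V < V_g = 22.7 m/s), as expected around a low.

15 m s⁻¹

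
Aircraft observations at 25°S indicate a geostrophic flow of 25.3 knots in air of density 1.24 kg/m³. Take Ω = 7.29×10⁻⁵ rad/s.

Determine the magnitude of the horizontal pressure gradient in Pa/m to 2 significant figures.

9.9×10⁻⁴ Pa/m

Coriolis parameter at 25°S:
f = 2Ω sin φ = 2 × 7.29×10⁻⁵ × sin 25° = 6.16×10⁻⁵ s⁻¹
Wind speed in SI: 25.3 knots = 13.0 m/s
Geostrophic balance rearranged: |∂P/∂n| = f ρ V_g
|∂P/∂n| = 6.16×10⁻⁵ × 1.24 × 13.0 = 9.94×10⁻⁴ Pa/m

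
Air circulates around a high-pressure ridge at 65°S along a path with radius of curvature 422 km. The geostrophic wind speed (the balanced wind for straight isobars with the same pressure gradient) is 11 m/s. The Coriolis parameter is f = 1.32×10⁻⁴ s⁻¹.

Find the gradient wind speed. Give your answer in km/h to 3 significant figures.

54.3 km/h

Around a high, pressure-gradient force acts outward with centrifugal, so Coriolis balances both:
fV = (1/ρ)|∂P/∂n| + V²/R  →  V² − fR·V + fR·V_g = 0
With fR = 1.32×10⁻⁴ × 422×10³ m = 55.7 m/s:
V = [fR − √((fR)² − 4 fR V_g)]/2 = [55.7 − √(55.7² − 4×55.7×11)]/2 = 15.1 m/s
Supergeostrophic (V > V_g = 11 m/s), as expected around a high.
Converting: 15.1 m/s × 3.6 = 54.3 km/h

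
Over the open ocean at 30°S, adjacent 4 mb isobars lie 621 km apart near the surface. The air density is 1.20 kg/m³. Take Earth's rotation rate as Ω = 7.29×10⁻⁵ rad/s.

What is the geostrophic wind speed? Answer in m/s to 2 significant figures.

Coriolis parameter at 30°S:
f = 2Ω sin φ = 2 × 7.29×10⁻⁵ × sin 30° = 7.29×10⁻⁵ s⁻¹
Pressure gradient: |∂P/∂n| = 400 Pa / 621000 m = 6.44×10⁻⁴ Pa/m
Geostrophic balance (pressure-gradient force = Coriolis force):
V_g = (1/(fρ)) |∂P/∂n| = 6.44×10⁻⁴ / (7.29×10⁻⁵ × 1.20) = 7.36 m/s

7.4 m/s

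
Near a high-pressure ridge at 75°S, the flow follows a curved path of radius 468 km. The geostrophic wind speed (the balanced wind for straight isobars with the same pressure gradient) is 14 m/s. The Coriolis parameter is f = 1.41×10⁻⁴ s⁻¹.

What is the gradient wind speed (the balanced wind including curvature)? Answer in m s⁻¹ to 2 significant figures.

Around a high, pressure-gradient force acts outward with centrifugal, so Coriolis balances both:
fV = (1/ρ)|∂P/∂n| + V²/R  →  V² − fR·V + fR·V_g = 0
With fR = 1.41×10⁻⁴ × 468×10³ m = 66.0 m/s:
V = [fR − √((fR)² − 4 fR V_g)]/2 = [66.0 − √(66.0² − 4×66.0×14)]/2 = 20.2 m/s
Supergeostrophic (V > V_g = 14 m/s), as expected around a high.

20 m s⁻¹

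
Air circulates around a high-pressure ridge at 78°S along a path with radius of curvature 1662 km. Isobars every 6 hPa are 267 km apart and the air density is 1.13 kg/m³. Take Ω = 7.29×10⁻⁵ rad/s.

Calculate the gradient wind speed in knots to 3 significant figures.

28.9 knots

Coriolis parameter at 78°S:
f = 2Ω sin φ = 2 × 7.29×10⁻⁵ × sin 78° = 1.43×10⁻⁴ s⁻¹
Pressure gradient: |∂P/∂n| = 600 Pa / 267000 m = 2.25×10⁻³ Pa/m
Geostrophic speed: V_g = |∂P/∂n|/(fρ) = 2.25×10⁻³/(1.43×10⁻⁴ × 1.13) = 13.9 m/s
Around a high, pressure-gradient force acts outward with centrifugal, so Coriolis balances both:
fV = (1/ρ)|∂P/∂n| + V²/R  →  V² − fR·V + fR·V_g = 0
With fR = 1.43×10⁻⁴ × 1662×10³ m = 237 m/s:
V = [fR − √((fR)² − 4 fR V_g)]/2 = [237 − √(237² − 4×237×13.9)]/2 = 14.9 m/s
Supergeostrophic (V > V_g = 13.9 m/s), as expected around a high.
Converting: 14.9 m/s × 1.944 = 28.9 knots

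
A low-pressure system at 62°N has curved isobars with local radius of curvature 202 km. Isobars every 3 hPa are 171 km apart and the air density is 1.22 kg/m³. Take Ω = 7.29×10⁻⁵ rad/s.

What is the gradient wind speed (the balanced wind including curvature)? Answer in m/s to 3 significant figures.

8.43 m/s

Coriolis parameter at 62°N:
f = 2Ω sin φ = 2 × 7.29×10⁻⁵ × sin 62° = 1.29×10⁻⁴ s⁻¹
Pressure gradient: |∂P/∂n| = 300 Pa / 171000 m = 1.75×10⁻³ Pa/m
Geostrophic speed: V_g = |∂P/∂n|/(fρ) = 1.75×10⁻³/(1.29×10⁻⁴ × 1.22) = 11.2 m/s
Around a low, centrifugal force acts outward with Coriolis, so pressure-gradient force balances both:
(1/ρ)|∂P/∂n| = fV + V²/R  →  V² + fR·V − fR·V_g = 0
With fR = 1.29×10⁻⁴ × 202×10³ m = 26.0 m/s:
V = [−fR + √((fR)² + 4 fR V_g)]/2 = [−26.0 + √(26.0² + 4×26.0×11.2)]/2 = 8.43 m/s
Subgeostrophic (V < V_g = 11.2 m/s), as expected around a low.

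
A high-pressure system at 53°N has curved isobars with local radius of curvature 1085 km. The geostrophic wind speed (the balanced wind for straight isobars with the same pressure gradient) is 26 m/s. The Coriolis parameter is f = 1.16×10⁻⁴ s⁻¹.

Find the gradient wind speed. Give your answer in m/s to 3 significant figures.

36.7 m/s

Around a high, pressure-gradient force acts outward with centrifugal, so Coriolis balances both:
fV = (1/ρ)|∂P/∂n| + V²/R  →  V² − fR·V + fR·V_g = 0
With fR = 1.16×10⁻⁴ × 1085×10³ m = 126 m/s:
V = [fR − √((fR)² − 4 fR V_g)]/2 = [126 − √(126² − 4×126×26)]/2 = 36.7 m/s
Supergeostrophic (V > V_g = 26 m/s), as expected around a high.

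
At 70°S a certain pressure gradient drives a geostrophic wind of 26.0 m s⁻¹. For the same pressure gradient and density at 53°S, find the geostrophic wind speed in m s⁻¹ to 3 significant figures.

With the same pressure gradient and density, V_g ∝ 1/f ∝ 1/sin φ.
V₂ = V₁ · sin φ₁ / sin φ₂ = 26.0 × sin 70° / sin 53°
V₂ = 26.0 × 0.9397/0.7986 = 30.6 m s⁻¹

30.6 m s⁻¹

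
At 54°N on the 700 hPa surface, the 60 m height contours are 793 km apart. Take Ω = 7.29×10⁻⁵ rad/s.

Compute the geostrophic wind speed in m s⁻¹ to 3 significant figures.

Coriolis parameter at 54°N:
f = 2Ω sin φ = 2 × 7.29×10⁻⁵ × sin 54° = 1.18×10⁻⁴ s⁻¹
Height gradient: |∂Z/∂n| = 60 m / 793000 m = 7.57×10⁻⁵
On a pressure surface, geostrophic balance gives V_g = (g/f)|∂Z/∂n|:
V_g = 9.81 × 7.57×10⁻⁵ / 1.18×10⁻⁴ = 6.29 m/s

6.29 m s⁻¹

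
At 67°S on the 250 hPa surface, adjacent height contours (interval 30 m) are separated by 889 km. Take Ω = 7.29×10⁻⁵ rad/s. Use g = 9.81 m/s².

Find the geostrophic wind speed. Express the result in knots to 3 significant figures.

Coriolis parameter at 67°S:
f = 2Ω sin φ = 2 × 7.29×10⁻⁵ × sin 67° = 1.34×10⁻⁴ s⁻¹
Height gradient: |∂Z/∂n| = 30 m / 889000 m = 3.37×10⁻⁵
On a pressure surface, geostrophic balance gives V_g = (g/f)|∂Z/∂n|:
V_g = 9.81 × 3.37×10⁻⁵ / 1.34×10⁻⁴ = 2.47 m/s
Converting: 2.47 m/s × 1.944 = 4.79 knots

4.79 knots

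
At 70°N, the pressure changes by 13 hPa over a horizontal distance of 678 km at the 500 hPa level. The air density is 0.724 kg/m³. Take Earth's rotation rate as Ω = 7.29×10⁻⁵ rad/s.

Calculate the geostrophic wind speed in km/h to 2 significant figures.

Coriolis parameter at 70°N:
f = 2Ω sin φ = 2 × 7.29×10⁻⁵ × sin 70° = 1.37×10⁻⁴ s⁻¹
Pressure gradient: |∂P/∂n| = 1300 Pa / 678000 m = 1.92×10⁻³ Pa/m
Geostrophic balance (pressure-gradient force = Coriolis force):
V_g = (1/(fρ)) |∂P/∂n| = 1.92×10⁻³ / (1.37×10⁻⁴ × 0.724) = 19.3 m/s
Converting: 19.3 m/s × 3.6 = 70 km/h

70 km/h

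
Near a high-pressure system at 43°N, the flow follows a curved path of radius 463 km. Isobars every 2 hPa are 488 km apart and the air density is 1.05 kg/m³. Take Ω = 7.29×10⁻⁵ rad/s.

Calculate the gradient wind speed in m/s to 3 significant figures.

4.33 m/s

Coriolis parameter at 43°N:
f = 2Ω sin φ = 2 × 7.29×10⁻⁵ × sin 43° = 9.94×10⁻⁵ s⁻¹
Pressure gradient: |∂P/∂n| = 200 Pa / 488000 m = 4.10×10⁻⁴ Pa/m
Geostrophic speed: V_g = |∂P/∂n|/(fρ) = 4.10×10⁻⁴/(9.94×10⁻⁵ × 1.05) = 3.93 m/s
Around a high, pressure-gradient force acts outward with centrifugal, so Coriolis balances both:
fV = (1/ρ)|∂P/∂n| + V²/R  →  V² − fR·V + fR·V_g = 0
With fR = 9.94×10⁻⁵ × 463×10³ m = 46.0 m/s:
V = [fR − √((fR)² − 4 fR V_g)]/2 = [46.0 − √(46.0² − 4×46.0×3.93)]/2 = 4.33 m/s
Supergeostrophic (V > V_g = 3.93 m/s), as expected around a high.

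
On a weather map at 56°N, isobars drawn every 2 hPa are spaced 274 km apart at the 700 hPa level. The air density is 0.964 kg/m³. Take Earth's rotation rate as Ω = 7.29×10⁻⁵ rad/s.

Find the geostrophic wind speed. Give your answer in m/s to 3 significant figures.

Coriolis parameter at 56°N:
f = 2Ω sin φ = 2 × 7.29×10⁻⁵ × sin 56° = 1.21×10⁻⁴ s⁻¹
Pressure gradient: |∂P/∂n| = 200 Pa / 274000 m = 7.30×10⁻⁴ Pa/m
Geostrophic balance (pressure-gradient force = Coriolis force):
V_g = (1/(fρ)) |∂P/∂n| = 7.30×10⁻⁴ / (1.21×10⁻⁴ × 0.964) = 6.26 m/s

6.26 m/s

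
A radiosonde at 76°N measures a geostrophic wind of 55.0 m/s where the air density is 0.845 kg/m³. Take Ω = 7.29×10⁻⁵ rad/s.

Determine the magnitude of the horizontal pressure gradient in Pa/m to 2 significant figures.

Coriolis parameter at 76°N:
f = 2Ω sin φ = 2 × 7.29×10⁻⁵ × sin 76° = 1.41×10⁻⁴ s⁻¹
Geostrophic balance rearranged: |∂P/∂n| = f ρ V_g
|∂P/∂n| = 1.41×10⁻⁴ × 0.845 × 55.0 = 6.57×10⁻³ Pa/m

6.6×10⁻³ Pa/m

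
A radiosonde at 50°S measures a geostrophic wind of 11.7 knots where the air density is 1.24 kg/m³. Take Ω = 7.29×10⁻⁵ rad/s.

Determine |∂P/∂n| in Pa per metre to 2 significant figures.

Coriolis parameter at 50°S:
f = 2Ω sin φ = 2 × 7.29×10⁻⁵ × sin 50° = 1.12×10⁻⁴ s⁻¹
Wind speed in SI: 11.7 knots = 6.02 m/s
Geostrophic balance rearranged: |∂P/∂n| = f ρ V_g
|∂P/∂n| = 1.12×10⁻⁴ × 1.24 × 6.02 = 8.34×10⁻⁴ Pa/m

8.3×10⁻⁴ Pa/m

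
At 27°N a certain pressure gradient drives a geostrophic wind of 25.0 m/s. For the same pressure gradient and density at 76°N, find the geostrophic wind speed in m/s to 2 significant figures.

12 m/s

With the same pressure gradient and density, V_g ∝ 1/f ∝ 1/sin φ.
V₂ = V₁ · sin φ₁ / sin φ₂ = 25.0 × sin 27° / sin 76°
V₂ = 25.0 × 0.4540/0.9703 = 12 m/s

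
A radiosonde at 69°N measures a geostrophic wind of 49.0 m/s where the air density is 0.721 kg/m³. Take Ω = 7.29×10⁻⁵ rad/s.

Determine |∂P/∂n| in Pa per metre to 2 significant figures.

4.8×10⁻³ Pa/m

Coriolis parameter at 69°N:
f = 2Ω sin φ = 2 × 7.29×10⁻⁵ × sin 69° = 1.36×10⁻⁴ s⁻¹
Geostrophic balance rearranged: |∂P/∂n| = f ρ V_g
|∂P/∂n| = 1.36×10⁻⁴ × 0.721 × 49.0 = 4.81×10⁻³ Pa/m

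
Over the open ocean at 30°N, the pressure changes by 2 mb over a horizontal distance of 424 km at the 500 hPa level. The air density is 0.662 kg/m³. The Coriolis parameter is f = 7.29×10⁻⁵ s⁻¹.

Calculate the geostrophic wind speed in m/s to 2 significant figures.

9.8 m/s

Pressure gradient: |∂P/∂n| = 200 Pa / 424000 m = 4.72×10⁻⁴ Pa/m
Geostrophic balance (pressure-gradient force = Coriolis force):
V_g = (1/(fρ)) |∂P/∂n| = 4.72×10⁻⁴ / (7.29×10⁻⁵ × 0.662) = 9.77 m/s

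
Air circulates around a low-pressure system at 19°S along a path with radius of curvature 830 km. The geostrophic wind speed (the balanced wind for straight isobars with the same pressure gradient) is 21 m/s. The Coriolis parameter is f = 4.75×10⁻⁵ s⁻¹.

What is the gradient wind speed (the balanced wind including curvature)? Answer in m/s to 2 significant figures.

Around a low, centrifugal force acts outward with Coriolis, so pressure-gradient force balances both:
(1/ρ)|∂P/∂n| = fV + V²/R  →  V² + fR·V − fR·V_g = 0
With fR = 4.75×10⁻⁵ × 830×10³ m = 39.4 m/s:
V = [−fR + √((fR)² + 4 fR V_g)]/2 = [−39.4 + √(39.4² + 4×39.4×21)]/2 = 15.2 m/s
Subgeostrophic (V < V_g = 21 m/s), as expected around a low.

15 m/s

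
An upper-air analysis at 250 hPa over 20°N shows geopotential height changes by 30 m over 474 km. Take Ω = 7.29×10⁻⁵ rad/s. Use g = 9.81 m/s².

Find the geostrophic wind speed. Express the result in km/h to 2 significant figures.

Coriolis parameter at 20°N:
f = 2Ω sin φ = 2 × 7.29×10⁻⁵ × sin 20° = 4.99×10⁻⁵ s⁻¹
Height gradient: |∂Z/∂n| = 30 m / 474000 m = 6.33×10⁻⁵
On a pressure surface, geostrophic balance gives V_g = (g/f)|∂Z/∂n|:
V_g = 9.81 × 6.33×10⁻⁵ / 4.99×10⁻⁵ = 12.5 m/s
Converting: 12.5 m/s × 3.6 = 45 km/h

45 km/h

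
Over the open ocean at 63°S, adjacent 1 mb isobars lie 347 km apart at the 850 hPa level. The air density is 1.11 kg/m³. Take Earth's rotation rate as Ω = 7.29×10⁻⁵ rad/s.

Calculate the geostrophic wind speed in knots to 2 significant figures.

3.9 knots

Coriolis parameter at 63°S:
f = 2Ω sin φ = 2 × 7.29×10⁻⁵ × sin 63° = 1.30×10⁻⁴ s⁻¹
Pressure gradient: |∂P/∂n| = 100 Pa / 347000 m = 2.88×10⁻⁴ Pa/m
Geostrophic balance (pressure-gradient force = Coriolis force):
V_g = (1/(fρ)) |∂P/∂n| = 2.88×10⁻⁴ / (1.30×10⁻⁴ × 1.11) = 2.00 m/s
Converting: 2.00 m/s × 1.944 = 3.9 knots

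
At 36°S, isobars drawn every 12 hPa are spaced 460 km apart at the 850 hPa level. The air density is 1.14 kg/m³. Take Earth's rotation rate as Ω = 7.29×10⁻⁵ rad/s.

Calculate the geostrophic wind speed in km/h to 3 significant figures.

96.1 km/h

Coriolis parameter at 36°S:
f = 2Ω sin φ = 2 × 7.29×10⁻⁵ × sin 36° = 8.57×10⁻⁵ s⁻¹
Pressure gradient: |∂P/∂n| = 1200 Pa / 460000 m = 2.61×10⁻³ Pa/m
Geostrophic balance (pressure-gradient force = Coriolis force):
V_g = (1/(fρ)) |∂P/∂n| = 2.61×10⁻³ / (8.57×10⁻⁵ × 1.14) = 26.7 m/s
Converting: 26.7 m/s × 3.6 = 96.1 km/h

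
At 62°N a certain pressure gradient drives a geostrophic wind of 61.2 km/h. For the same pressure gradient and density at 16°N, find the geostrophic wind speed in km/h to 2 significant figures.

200 km/h

With the same pressure gradient and density, V_g ∝ 1/f ∝ 1/sin φ.
V₂ = V₁ · sin φ₁ / sin φ₂ = 61.2 × sin 62° / sin 16°
V₂ = 61.2 × 0.8829/0.2756 = 200 km/h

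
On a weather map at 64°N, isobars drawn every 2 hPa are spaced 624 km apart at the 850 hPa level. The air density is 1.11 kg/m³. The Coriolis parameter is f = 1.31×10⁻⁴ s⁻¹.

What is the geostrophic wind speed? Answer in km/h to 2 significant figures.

Pressure gradient: |∂P/∂n| = 200 Pa / 624000 m = 3.21×10⁻⁴ Pa/m
Geostrophic balance (pressure-gradient force = Coriolis force):
V_g = (1/(fρ)) |∂P/∂n| = 3.21×10⁻⁴ / (1.31×10⁻⁴ × 1.11) = 2.20 m/s
Converting: 2.20 m/s × 3.6 = 7.9 km/h

7.9 km/h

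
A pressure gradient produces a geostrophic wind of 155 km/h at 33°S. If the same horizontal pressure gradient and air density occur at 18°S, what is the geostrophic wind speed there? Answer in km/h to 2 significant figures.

With the same pressure gradient and density, V_g ∝ 1/f ∝ 1/sin φ.
V₂ = V₁ · sin φ₁ / sin φ₂ = 155 × sin 33° / sin 18°
V₂ = 155 × 0.5446/0.3090 = 270 km/h

270 km/h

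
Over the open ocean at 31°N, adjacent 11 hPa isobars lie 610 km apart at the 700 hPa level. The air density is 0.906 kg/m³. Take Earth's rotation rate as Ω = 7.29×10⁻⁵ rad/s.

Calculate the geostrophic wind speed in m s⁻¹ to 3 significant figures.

26.5 m s⁻¹

Coriolis parameter at 31°N:
f = 2Ω sin φ = 2 × 7.29×10⁻⁵ × sin 31° = 7.51×10⁻⁵ s⁻¹
Pressure gradient: |∂P/∂n| = 1100 Pa / 610000 m = 1.80×10⁻³ Pa/m
Geostrophic balance (pressure-gradient force = Coriolis force):
V_g = (1/(fρ)) |∂P/∂n| = 1.80×10⁻³ / (7.51×10⁻⁵ × 0.906) = 26.5 m/s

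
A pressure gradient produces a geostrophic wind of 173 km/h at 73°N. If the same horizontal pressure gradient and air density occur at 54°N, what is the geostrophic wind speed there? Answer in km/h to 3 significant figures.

With the same pressure gradient and density, V_g ∝ 1/f ∝ 1/sin φ.
V₂ = V₁ · sin φ₁ / sin φ₂ = 173 × sin 73° / sin 54°
V₂ = 173 × 0.9563/0.8090 = 204 km/h

204 km/h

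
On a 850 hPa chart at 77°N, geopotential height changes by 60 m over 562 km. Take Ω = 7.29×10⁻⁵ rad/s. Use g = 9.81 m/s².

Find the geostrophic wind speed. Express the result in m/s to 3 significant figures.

Coriolis parameter at 77°N:
f = 2Ω sin φ = 2 × 7.29×10⁻⁵ × sin 77° = 1.42×10⁻⁴ s⁻¹
Height gradient: |∂Z/∂n| = 60 m / 562000 m = 1.07×10⁻⁴
On a pressure surface, geostrophic balance gives V_g = (g/f)|∂Z/∂n|:
V_g = 9.81 × 1.07×10⁻⁴ / 1.42×10⁻⁴ = 7.37 m/s

7.37 m/s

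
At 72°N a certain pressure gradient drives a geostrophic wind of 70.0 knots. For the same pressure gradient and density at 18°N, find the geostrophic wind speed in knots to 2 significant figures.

220 knots

With the same pressure gradient and density, V_g ∝ 1/f ∝ 1/sin φ.
V₂ = V₁ · sin φ₁ / sin φ₂ = 70.0 × sin 72° / sin 18°
V₂ = 70.0 × 0.9511/0.3090 = 220 knots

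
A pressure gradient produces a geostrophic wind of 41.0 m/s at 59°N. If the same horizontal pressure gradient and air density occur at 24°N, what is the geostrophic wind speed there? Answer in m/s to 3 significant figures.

86.4 m/s

With the same pressure gradient and density, V_g ∝ 1/f ∝ 1/sin φ.
V₂ = V₁ · sin φ₁ / sin φ₂ = 41.0 × sin 59° / sin 24°
V₂ = 41.0 × 0.8572/0.4067 = 86.4 m/s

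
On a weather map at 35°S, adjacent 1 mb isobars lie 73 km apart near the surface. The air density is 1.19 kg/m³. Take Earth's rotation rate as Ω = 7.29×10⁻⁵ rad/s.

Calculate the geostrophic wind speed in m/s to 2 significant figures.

Coriolis parameter at 35°S:
f = 2Ω sin φ = 2 × 7.29×10⁻⁵ × sin 35° = 8.36×10⁻⁵ s⁻¹
Pressure gradient: |∂P/∂n| = 100 Pa / 73000 m = 1.37×10⁻³ Pa/m
Geostrophic balance (pressure-gradient force = Coriolis force):
V_g = (1/(fρ)) |∂P/∂n| = 1.37×10⁻³ / (8.36×10⁻⁵ × 1.19) = 13.8 m/s

14 m/s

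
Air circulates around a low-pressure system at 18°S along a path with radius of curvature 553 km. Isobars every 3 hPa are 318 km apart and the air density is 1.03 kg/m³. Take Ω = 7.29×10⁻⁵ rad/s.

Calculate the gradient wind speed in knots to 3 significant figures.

25.8 knots

Coriolis parameter at 18°S:
f = 2Ω sin φ = 2 × 7.29×10⁻⁵ × sin 18° = 4.51×10⁻⁵ s⁻¹
Pressure gradient: |∂P/∂n| = 300 Pa / 318000 m = 9.43×10⁻⁴ Pa/m
Geostrophic speed: V_g = |∂P/∂n|/(fρ) = 9.43×10⁻⁴/(4.51×10⁻⁵ × 1.03) = 20.3 m/s
Around a low, centrifugal force acts outward with Coriolis, so pressure-gradient force balances both:
(1/ρ)|∂P/∂n| = fV + V²/R  →  V² + fR·V − fR·V_g = 0
With fR = 4.51×10⁻⁵ × 553×10³ m = 24.9 m/s:
V = [−fR + √((fR)² + 4 fR V_g)]/2 = [−24.9 + √(24.9² + 4×24.9×20.3)]/2 = 13.3 m/s
Subgeostrophic (V < V_g = 20.3 m/s), as expected around a low.
Converting: 13.3 m/s × 1.944 = 25.8 knots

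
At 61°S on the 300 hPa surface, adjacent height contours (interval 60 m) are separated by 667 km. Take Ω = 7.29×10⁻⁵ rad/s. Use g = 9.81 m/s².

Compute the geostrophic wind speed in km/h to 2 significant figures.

25 km/h

Coriolis parameter at 61°S:
f = 2Ω sin φ = 2 × 7.29×10⁻⁵ × sin 61° = 1.28×10⁻⁴ s⁻¹
Height gradient: |∂Z/∂n| = 60 m / 667000 m = 9.00×10⁻⁵
On a pressure surface, geostrophic balance gives V_g = (g/f)|∂Z/∂n|:
V_g = 9.81 × 9.00×10⁻⁵ / 1.28×10⁻⁴ = 6.92 m/s
Converting: 6.92 m/s × 3.6 = 25 km/h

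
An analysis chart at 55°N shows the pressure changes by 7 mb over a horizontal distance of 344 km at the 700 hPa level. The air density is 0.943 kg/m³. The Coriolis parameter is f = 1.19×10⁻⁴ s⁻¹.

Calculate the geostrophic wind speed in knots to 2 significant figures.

Pressure gradient: |∂P/∂n| = 700 Pa / 344000 m = 2.03×10⁻³ Pa/m
Geostrophic balance (pressure-gradient force = Coriolis force):
V_g = (1/(fρ)) |∂P/∂n| = 2.03×10⁻³ / (1.19×10⁻⁴ × 0.943) = 18.1 m/s
Converting: 18.1 m/s × 1.944 = 35 knots

35 knots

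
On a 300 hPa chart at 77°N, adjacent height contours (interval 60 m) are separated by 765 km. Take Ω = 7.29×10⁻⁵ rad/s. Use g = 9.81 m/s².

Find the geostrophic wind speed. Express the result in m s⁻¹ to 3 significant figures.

Coriolis parameter at 77°N:
f = 2Ω sin φ = 2 × 7.29×10⁻⁵ × sin 77° = 1.42×10⁻⁴ s⁻¹
Height gradient: |∂Z/∂n| = 60 m / 765000 m = 7.84×10⁻⁵
On a pressure surface, geostrophic balance gives V_g = (g/f)|∂Z/∂n|:
V_g = 9.81 × 7.84×10⁻⁵ / 1.42×10⁻⁴ = 5.42 m/s

5.42 m s⁻¹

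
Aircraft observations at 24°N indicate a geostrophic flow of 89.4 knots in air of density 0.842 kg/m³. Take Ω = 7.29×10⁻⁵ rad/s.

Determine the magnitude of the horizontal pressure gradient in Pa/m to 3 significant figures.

2.30×10⁻³ Pa/m

Coriolis parameter at 24°N:
f = 2Ω sin φ = 2 × 7.29×10⁻⁵ × sin 24° = 5.93×10⁻⁵ s⁻¹
Wind speed in SI: 89.4 knots = 46.0 m/s
Geostrophic balance rearranged: |∂P/∂n| = f ρ V_g
|∂P/∂n| = 5.93×10⁻⁵ × 0.842 × 46.0 = 2.30×10⁻³ Pa/m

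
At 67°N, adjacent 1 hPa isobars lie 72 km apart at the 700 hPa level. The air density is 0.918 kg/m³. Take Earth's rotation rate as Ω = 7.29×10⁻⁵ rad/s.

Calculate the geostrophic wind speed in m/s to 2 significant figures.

11 m/s

Coriolis parameter at 67°N:
f = 2Ω sin φ = 2 × 7.29×10⁻⁵ × sin 67° = 1.34×10⁻⁴ s⁻¹
Pressure gradient: |∂P/∂n| = 100 Pa / 72000 m = 1.39×10⁻³ Pa/m
Geostrophic balance (pressure-gradient force = Coriolis force):
V_g = (1/(fρ)) |∂P/∂n| = 1.39×10⁻³ / (1.34×10⁻⁴ × 0.918) = 11.3 m/s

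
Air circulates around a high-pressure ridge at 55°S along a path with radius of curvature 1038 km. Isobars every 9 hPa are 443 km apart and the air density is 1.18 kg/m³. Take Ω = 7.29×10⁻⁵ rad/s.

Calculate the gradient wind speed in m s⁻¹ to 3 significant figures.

Coriolis parameter at 55°S:
f = 2Ω sin φ = 2 × 7.29×10⁻⁵ × sin 55° = 1.19×10⁻⁴ s⁻¹
Pressure gradient: |∂P/∂n| = 900 Pa / 443000 m = 2.03×10⁻³ Pa/m
Geostrophic speed: V_g = |∂P/∂n|/(fρ) = 2.03×10⁻³/(1.19×10⁻⁴ × 1.18) = 14.4 m/s
Around a high, pressure-gradient force acts outward with centrifugal, so Coriolis balances both:
fV = (1/ρ)|∂P/∂n| + V²/R  →  V² − fR·V + fR·V_g = 0
With fR = 1.19×10⁻⁴ × 1038×10³ m = 124 m/s:
V = [fR − √((fR)² − 4 fR V_g)]/2 = [124 − √(124² − 4×124×14.4)]/2 = 16.7 m/s
Supergeostrophic (V > V_g = 14.4 m/s), as expected around a high.

16.7 m s⁻¹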